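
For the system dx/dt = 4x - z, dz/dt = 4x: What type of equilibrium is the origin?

unstable improper node

A = [[4,-1],[4,0]]; det(A-λI) = λ^2 - 4λ + 4.
repeated λ = 2 with a single eigenvector.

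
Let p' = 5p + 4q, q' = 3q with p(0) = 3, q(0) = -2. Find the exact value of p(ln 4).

-768

A = [[5,4],[0,3]]; eigenvalues λ = 5, 3.
Eigenvectors: (1,0) for λ=5, (-2,1) for λ=3.
From the initial condition, c_1 = -1, c_2 = -2.
p(ln 4) = (-1)(4^5)(1) + (-2)(4^3)(-2) = -768.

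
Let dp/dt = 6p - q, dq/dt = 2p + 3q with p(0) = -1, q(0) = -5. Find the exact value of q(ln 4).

1024

A = [[6,-1],[2,3]]; eigenvalues λ = 5, 4.
Eigenvectors: (1,1) for λ=5, (1,2) for λ=4.
From the initial condition, c_1 = 3, c_2 = -4.
q(ln 4) = (3)(4^5)(1) + (-4)(4^4)(2) = 1024.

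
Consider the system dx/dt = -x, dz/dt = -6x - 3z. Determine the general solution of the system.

Coefficient matrix A = [[-1, 0], [-6, -3]].
Characteristic polynomial det(A - λI) = λ^2 + 4λ + 3 = 0.
Eigenvalues λ = -3, -1.
For λ=-3: (A-λI) row 1 is [2, 0], so an eigenvector is (0, -1).
For λ=-1: (A-λI) row 2 is [-6, -2], so an eigenvector is (-1, 3).
General solution: K_1e^(-3t)(0,-1) + K_2e^(-t)(-1,3).

x(t) = -K_2e^(-t), z(t) = -K_1e^(-3t) + 3K_2e^(-t)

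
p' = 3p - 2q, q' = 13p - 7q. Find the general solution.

Coefficient matrix A = [[3, -2], [13, -7]].
Characteristic polynomial det(A - λI) = λ^2 + 4λ + 5 = 0.
Eigenvalues λ = -2 ± i (complex conjugate pair).
For λ=-2+i: an eigenvector is (1,2) - i(1,3) = (1 - i, 2 - 3i).
A real fundamental pair from Re and Im of e^((-2+i)t)v: X_1 = e^(-2t)(cos(t)·(1,2) + sin(t)·(1,3)), X_2 = e^(-2t)(sin(t)·(1,2) - cos(t)·(1,3)).
General solution: c_1X_1 + c_2X_2.

p(t) = c_1e^(-2t)sin(t) + c_1e^(-2t)cos(t) + c_2e^(-2t)sin(t) - c_2e^(-2t)cos(t), q(t) = 3c_1e^(-2t)sin(t) + 2c_1e^(-2t)cos(t) + 2c_2e^(-2t)sin(t) - 3c_2e^(-2t)cos(t)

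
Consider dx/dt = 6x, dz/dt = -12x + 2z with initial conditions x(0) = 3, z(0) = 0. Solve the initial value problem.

x(t) = 3e^(6t), z(t) = -9e^(6t) + 9e^(2t)

Coefficient matrix A = [[6, 0], [-12, 2]].
Characteristic polynomial det(A - λI) = λ^2 - 8λ + 12 = 0.
Eigenvalues λ = 2, 6.
For λ=2: (A-λI) row 1 is [4, 0], so an eigenvector is (0, -1).
For λ=6: (A-λI) row 2 is [-12, -4], so an eigenvector is (1, -3).
General solution: c_1e^(2t)(0,-1) + c_2e^(6t)(1,-3).
Applying x(0)=3, z(0)=0 gives c_1=-9, c_2=3.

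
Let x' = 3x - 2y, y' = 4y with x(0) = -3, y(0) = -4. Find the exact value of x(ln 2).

40

A = [[3,-2],[0,4]]; eigenvalues λ = 4, 3.
Eigenvectors: (2,-1) for λ=4, (-1,0) for λ=3.
From the initial condition, c_1 = 4, c_2 = 11.
x(ln 2) = (4)(2^4)(2) + (11)(2^3)(-1) = 40.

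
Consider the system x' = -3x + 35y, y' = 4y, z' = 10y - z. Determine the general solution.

x(t) = K_1e^(-3t) + 5K_2e^(4t), y(t) = K_2e^(4t), z(t) = 2K_2e^(4t) + K_3e^(-t)

Coefficient matrix A = [[-3, 35, 0], [0, 4, 0], [0, 10, -1]].
det(A - λI) = 0 gives eigenvalues λ = -3, 4, -1.
For λ=-3: eigenvector (1,0,0).
For λ=4: eigenvector (5,1,2).
For λ=-1: eigenvector (0,0,1).
General solution: K_1e^(-3t)(1,0,0) + K_2e^(4t)(5,1,2) + K_3e^(-t)(0,0,1).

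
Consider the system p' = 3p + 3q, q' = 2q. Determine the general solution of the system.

Coefficient matrix A = [[3, 3], [0, 2]].
Characteristic polynomial det(A - λI) = λ^2 - 5λ + 6 = 0.
Eigenvalues λ = 2, 3.
For λ=2: (A-λI) row 1 is [1, 3], so an eigenvector is (-3, 1).
For λ=3: (A-λI) row 1 is [0, 3], so an eigenvector is (-1, 0).
General solution: K_1e^(2t)(-3,1) + K_2e^(3t)(-1,0).

p(t) = -3K_1e^(2t) - K_2e^(3t), q(t) = K_1e^(2t)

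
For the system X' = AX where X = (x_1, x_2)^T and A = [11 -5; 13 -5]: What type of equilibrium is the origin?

unstable spiral

A = [[11,-5],[13,-5]]; det(A-λI) = λ^2 - 6λ + 10.
λ = 3 ± i: positive real part.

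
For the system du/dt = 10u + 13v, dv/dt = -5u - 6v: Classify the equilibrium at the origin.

unstable spiral

A = [[10,13],[-5,-6]]; det(A-λI) = λ^2 - 4λ + 5.
λ = 2 ± i: positive real part.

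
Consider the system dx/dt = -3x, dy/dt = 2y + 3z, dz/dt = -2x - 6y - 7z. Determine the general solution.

Coefficient matrix A = [[-3, 0, 0], [0, 2, 3], [-2, -6, -7]].
det(A - λI) = 0 gives eigenvalues λ = -3, -1, -4.
For λ=-3: eigenvector (1,3,-5).
For λ=-1: eigenvector (0,1,-1).
For λ=-4: eigenvector (0,-1,2).
General solution: c_1e^(-3t)(1,3,-5) + c_2e^(-t)(0,1,-1) + c_3e^(-4t)(0,-1,2).

x(t) = c_1e^(-3t), y(t) = 3c_1e^(-3t) + c_2e^(-t) - c_3e^(-4t), z(t) = -5c_1e^(-3t) - c_2e^(-t) + 2c_3e^(-4t)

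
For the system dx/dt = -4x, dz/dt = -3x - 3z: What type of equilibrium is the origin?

A = [[-4,0],[-3,-3]]; det(A-λI) = λ^2 + 7λ + 12.
λ = -3, -4: both negative.

stable node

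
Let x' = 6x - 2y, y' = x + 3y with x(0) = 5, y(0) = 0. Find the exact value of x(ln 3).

A = [[6,-2],[1,3]]; eigenvalues λ = 4, 5.
Eigenvectors: (-1,-1) for λ=4, (2,1) for λ=5.
From the initial condition, c_1 = 5, c_2 = 5.
x(ln 3) = (5)(3^4)(-1) + (5)(3^5)(2) = 2025.

2025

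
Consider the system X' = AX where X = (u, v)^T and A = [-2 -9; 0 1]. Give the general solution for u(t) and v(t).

u(t) = -3c_1e^(t) + c_2e^(-2t), v(t) = c_1e^(t)

Coefficient matrix A = [[-2, -9], [0, 1]].
Characteristic polynomial det(A - λI) = λ^2 + λ - 2 = 0.
Eigenvalues λ = 1, -2.
For λ=1: (A-λI) row 1 is [-3, -9], so an eigenvector is (-3, 1).
For λ=-2: (A-λI) row 1 is [0, -9], so an eigenvector is (1, 0).
General solution: c_1e^(t)(-3,1) + c_2e^(-2t)(1,0).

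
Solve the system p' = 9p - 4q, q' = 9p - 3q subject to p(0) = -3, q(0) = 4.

Coefficient matrix A = [[9, -4], [9, -3]].
Characteristic polynomial det(A - λI) = λ^2 - 6λ + 9 = 0.
Single eigenvalue λ = 3 with algebraic multiplicity 2.
Eigenvector v = (2,3); generalized eigenvector w with (A-λI)w=v is (-1,-2).
General solution: e^(3t)[K_1·v + K_2·(t·v + w)].
Applying p(0)=-3, q(0)=4 gives K_1=-10, K_2=-17.

p(t) = -34te^(3t) - 3e^(3t), q(t) = -51te^(3t) + 4e^(3t)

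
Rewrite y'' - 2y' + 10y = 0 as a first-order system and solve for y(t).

Let x_1 = y, x_2 = y'. Then x_1' = x_2 and x_2' = -10x_1 + 2x_2.
A = [[0,1],[-10,2]]; det(A-λI) = λ^2 - 2λ + 10.
Eigenvalues λ = 1 ± 3i.

y(t) = C_1e^(t)cos(3t) + C_2e^(t)sin(3t)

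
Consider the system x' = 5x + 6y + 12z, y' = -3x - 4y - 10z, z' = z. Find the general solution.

Coefficient matrix A = [[5, 6, 12], [-3, -4, -10], [0, 0, 1]].
det(A - λI) = 0 gives eigenvalues λ = 2, -1, 1.
For λ=2: eigenvector (2,-1,0).
For λ=-1: eigenvector (-1,1,0).
For λ=1: eigenvector (0,-2,1).
General solution: C_1e^(2t)(2,-1,0) + C_2e^(-t)(-1,1,0) + C_3e^(t)(0,-2,1).

x(t) = 2C_1e^(2t) - C_2e^(-t), y(t) = -C_1e^(2t) + C_2e^(-t) - 2C_3e^(t), z(t) = C_3e^(t)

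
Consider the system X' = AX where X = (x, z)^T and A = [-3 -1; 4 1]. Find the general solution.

x(t) = C_1e^(-t) + C_2te^(-t) - C_2e^(-t), z(t) = -2C_1e^(-t) - 2C_2te^(-t) + C_2e^(-t)

Coefficient matrix A = [[-3, -1], [4, 1]].
Characteristic polynomial det(A - λI) = λ^2 + 2λ + 1 = 0.
Single eigenvalue λ = -1 with algebraic multiplicity 2.
Eigenvector v = (1,-2); generalized eigenvector w with (A-λI)w=v is (-1,1).
General solution: e^(-t)[C_1·v + C_2·(t·v + w)].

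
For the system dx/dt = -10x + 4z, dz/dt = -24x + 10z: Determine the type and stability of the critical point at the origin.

A = [[-10,4],[-24,10]]; det(A-λI) = λ^2 - 4.
λ = -2, 2: opposite signs.

saddle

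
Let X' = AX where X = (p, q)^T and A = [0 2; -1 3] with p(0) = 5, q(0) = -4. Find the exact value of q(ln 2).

-34

A = [[0,2],[-1,3]]; eigenvalues λ = 1, 2.
Eigenvectors: (2,1) for λ=1, (1,1) for λ=2.
From the initial condition, c_1 = 9, c_2 = -13.
q(ln 2) = (9)(2^1)(1) + (-13)(2^2)(1) = -34.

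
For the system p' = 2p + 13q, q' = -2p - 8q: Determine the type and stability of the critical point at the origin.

A = [[2,13],[-2,-8]]; det(A-λI) = λ^2 + 6λ + 10.
λ = -3 ± i: negative real part.

stable spiral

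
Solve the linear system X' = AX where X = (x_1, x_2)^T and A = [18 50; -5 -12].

Coefficient matrix A = [[18, 50], [-5, -12]].
Characteristic polynomial det(A - λI) = λ^2 - 6λ + 34 = 0.
Eigenvalues λ = 3 ± 5i (complex conjugate pair).
For λ=3+5i: an eigenvector is (-1,0) - i(-3,1) = (-1 + 3i, 0 - i).
A real fundamental pair from Re and Im of e^((3+5i)t)v: X_1 = e^(3t)(cos(5t)·(-1,0) + sin(5t)·(-3,1)), X_2 = e^(3t)(sin(5t)·(-1,0) - cos(5t)·(-3,1)).
General solution: c_1X_1 + c_2X_2.

x_1(t) = -3c_1e^(3t)sin(5t) - c_1e^(3t)cos(5t) - c_2e^(3t)sin(5t) + 3c_2e^(3t)cos(5t), x_2(t) = c_1e^(3t)sin(5t) - c_2e^(3t)cos(5t)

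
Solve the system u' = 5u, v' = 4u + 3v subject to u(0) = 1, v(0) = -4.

Coefficient matrix A = [[5, 0], [4, 3]].
Characteristic polynomial det(A - λI) = λ^2 - 8λ + 15 = 0.
Eigenvalues λ = 5, 3.
For λ=5: (A-λI) row 2 is [4, -2], so an eigenvector is (-1, -2).
For λ=3: (A-λI) row 1 is [2, 0], so an eigenvector is (0, -1).
General solution: C_1e^(5t)(-1,-2) + C_2e^(3t)(0,-1).
Applying u(0)=1, v(0)=-4 gives C_1=-1, C_2=6.

u(t) = e^(5t), v(t) = 2e^(5t) - 6e^(3t)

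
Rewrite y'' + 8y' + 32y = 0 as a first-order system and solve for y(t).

Let x_1 = y, x_2 = y'. Then x_1' = x_2 and x_2' = -32x_1 - 8x_2.
A = [[0,1],[-32,-8]]; det(A-λI) = λ^2 + 8λ + 32.
Eigenvalues λ = -4 ± 4i.

y(t) = K_1e^(-4t)cos(4t) + K_2e^(-4t)sin(4t)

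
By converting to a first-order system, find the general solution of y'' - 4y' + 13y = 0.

Let x_1 = y, x_2 = y'. Then x_1' = x_2 and x_2' = -13x_1 + 4x_2.
A = [[0,1],[-13,4]]; det(A-λI) = λ^2 - 4λ + 13.
Eigenvalues λ = 2 ± 3i.

y(t) = K_1e^(2t)cos(3t) + K_2e^(2t)sin(3t)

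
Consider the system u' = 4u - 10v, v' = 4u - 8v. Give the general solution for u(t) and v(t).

u(t) = C_1e^(-2t)sin(2t) + 2C_1e^(-2t)cos(2t) + 2C_2e^(-2t)sin(2t) - C_2e^(-2t)cos(2t), v(t) = C_1e^(-2t)sin(2t) + C_1e^(-2t)cos(2t) + C_2e^(-2t)sin(2t) - C_2e^(-2t)cos(2t)

Coefficient matrix A = [[4, -10], [4, -8]].
Characteristic polynomial det(A - λI) = λ^2 + 4λ + 8 = 0.
Eigenvalues λ = -2 ± 2i (complex conjugate pair).
For λ=-2+2i: an eigenvector is (2,1) - i(1,1) = (2 - i, 1 - i).
A real fundamental pair from Re and Im of e^((-2+2i)t)v: X_1 = e^(-2t)(cos(2t)·(2,1) + sin(2t)·(1,1)), X_2 = e^(-2t)(sin(2t)·(2,1) - cos(2t)·(1,1)).
General solution: C_1X_1 + C_2X_2.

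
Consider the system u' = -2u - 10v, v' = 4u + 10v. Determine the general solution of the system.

u(t) = 2K_1e^(4t)sin(2t) + K_1e^(4t)cos(2t) + K_2e^(4t)sin(2t) - 2K_2e^(4t)cos(2t), v(t) = -K_1e^(4t)sin(2t) - K_1e^(4t)cos(2t) - K_2e^(4t)sin(2t) + K_2e^(4t)cos(2t)

Coefficient matrix A = [[-2, -10], [4, 10]].
Characteristic polynomial det(A - λI) = λ^2 - 8λ + 20 = 0.
Eigenvalues λ = 4 ± 2i (complex conjugate pair).
For λ=4+2i: an eigenvector is (1,-1) - i(2,-1) = (1 - 2i, -1 + i).
A real fundamental pair from Re and Im of e^((4+2i)t)v: X_1 = e^(4t)(cos(2t)·(1,-1) + sin(2t)·(2,-1)), X_2 = e^(4t)(sin(2t)·(1,-1) - cos(2t)·(2,-1)).
General solution: K_1X_1 + K_2X_2.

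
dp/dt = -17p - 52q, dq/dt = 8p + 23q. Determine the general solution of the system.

Coefficient matrix A = [[-17, -52], [8, 23]].
Characteristic polynomial det(A - λI) = λ^2 - 6λ + 25 = 0.
Eigenvalues λ = 3 ± 4i (complex conjugate pair).
For λ=3+4i: an eigenvector is (-3,1) - i(2,-1) = (-3 - 2i, 1 + i).
A real fundamental pair from Re and Im of e^((3+4i)t)v: X_1 = e^(3t)(cos(4t)·(-3,1) + sin(4t)·(2,-1)), X_2 = e^(3t)(sin(4t)·(-3,1) - cos(4t)·(2,-1)).
General solution: C_1X_1 + C_2X_2.

p(t) = 2C_1e^(3t)sin(4t) - 3C_1e^(3t)cos(4t) - 3C_2e^(3t)sin(4t) - 2C_2e^(3t)cos(4t), q(t) = -C_1e^(3t)sin(4t) + C_1e^(3t)cos(4t) + C_2e^(3t)sin(4t) + C_2e^(3t)cos(4t)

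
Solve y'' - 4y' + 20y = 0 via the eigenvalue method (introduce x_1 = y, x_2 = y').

y(t) = C_1e^(2t)cos(4t) + C_2e^(2t)sin(4t)

Let x_1 = y, x_2 = y'. Then x_1' = x_2 and x_2' = -20x_1 + 4x_2.
A = [[0,1],[-20,4]]; det(A-λI) = λ^2 - 4λ + 20.
Eigenvalues λ = 2 ± 4i.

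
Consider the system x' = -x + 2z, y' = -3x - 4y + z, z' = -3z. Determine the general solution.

x(t) = C_2e^(-3t) + C_3e^(-t), y(t) = C_1e^(-4t) - 4C_2e^(-3t) - C_3e^(-t), z(t) = -C_2e^(-3t)

Coefficient matrix A = [[-1, 0, 2], [-3, -4, 1], [0, 0, -3]].
det(A - λI) = 0 gives eigenvalues λ = -4, -3, -1.
For λ=-4: eigenvector (0,1,0).
For λ=-3: eigenvector (1,-4,-1).
For λ=-1: eigenvector (1,-1,0).
General solution: C_1e^(-4t)(0,1,0) + C_2e^(-3t)(1,-4,-1) + C_3e^(-t)(1,-1,0).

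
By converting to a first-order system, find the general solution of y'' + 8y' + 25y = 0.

Let x_1 = y, x_2 = y'. Then x_1' = x_2 and x_2' = -25x_1 - 8x_2.
A = [[0,1],[-25,-8]]; det(A-λI) = λ^2 + 8λ + 25.
Eigenvalues λ = -4 ± 3i.

y(t) = K_1e^(-4t)cos(3t) + K_2e^(-4t)sin(3t)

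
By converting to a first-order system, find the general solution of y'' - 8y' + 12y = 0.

Let x_1 = y, x_2 = y'. Then x_1' = x_2 and x_2' = -12x_1 + 8x_2.
A = [[0,1],[-12,8]]; det(A-λI) = λ^2 - 8λ + 12.
Eigenvalues λ = 6, 2 with eigenvectors (1,6), (1,2).

y(t) = c_1e^(6t) + c_2e^(2t)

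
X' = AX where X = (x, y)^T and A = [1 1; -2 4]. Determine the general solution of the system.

x(t) = c_1e^(3t) + c_2e^(2t), y(t) = 2c_1e^(3t) + c_2e^(2t)

Coefficient matrix A = [[1, 1], [-2, 4]].
Characteristic polynomial det(A - λI) = λ^2 - 5λ + 6 = 0.
Eigenvalues λ = 3, 2.
For λ=3: (A-λI) row 1 is [-2, 1], so an eigenvector is (1, 2).
For λ=2: (A-λI) row 1 is [-1, 1], so an eigenvector is (1, 1).
General solution: c_1e^(3t)(1,2) + c_2e^(2t)(1,1).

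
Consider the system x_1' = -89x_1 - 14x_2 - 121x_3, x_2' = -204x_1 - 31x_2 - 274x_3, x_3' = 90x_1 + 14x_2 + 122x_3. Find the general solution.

Coefficient matrix A = [[-89, -14, -121], [-204, -31, -274], [90, 14, 122]].
det(A - λI) = 0 gives eigenvalues λ = 4, -3, 1.
For λ=4: eigenvector (-1,-2,1).
For λ=-3: eigenvector (2,5,-2).
For λ=1: eigenvector (3,-2,-2).
General solution: C_1e^(4t)(-1,-2,1) + C_2e^(-3t)(2,5,-2) + C_3e^(t)(3,-2,-2).

x_1(t) = -C_1e^(4t) + 2C_2e^(-3t) + 3C_3e^(t), x_2(t) = -2C_1e^(4t) + 5C_2e^(-3t) - 2C_3e^(t), x_3(t) = C_1e^(4t) - 2C_2e^(-3t) - 2C_3e^(t)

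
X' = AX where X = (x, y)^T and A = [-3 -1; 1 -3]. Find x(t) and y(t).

x(t) = -K_1e^(-3t)sin(t) + K_2e^(-3t)cos(t), y(t) = K_1e^(-3t)cos(t) + K_2e^(-3t)sin(t)

Coefficient matrix A = [[-3, -1], [1, -3]].
Characteristic polynomial det(A - λI) = λ^2 + 6λ + 10 = 0.
Eigenvalues λ = -3 ± i (complex conjugate pair).
For λ=-3+i: an eigenvector is (0,1) - i(-1,0) = (0 + i, 1).
A real fundamental pair from Re and Im of e^((-3+i)t)v: X_1 = e^(-3t)(cos(t)·(0,1) + sin(t)·(-1,0)), X_2 = e^(-3t)(sin(t)·(0,1) - cos(t)·(-1,0)).
General solution: K_1X_1 + K_2X_2.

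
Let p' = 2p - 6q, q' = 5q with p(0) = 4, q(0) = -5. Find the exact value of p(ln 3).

A = [[2,-6],[0,5]]; eigenvalues λ = 2, 5.
Eigenvectors: (1,0) for λ=2, (2,-1) for λ=5.
From the initial condition, c_1 = -6, c_2 = 5.
p(ln 3) = (-6)(3^2)(1) + (5)(3^5)(2) = 2376.

2376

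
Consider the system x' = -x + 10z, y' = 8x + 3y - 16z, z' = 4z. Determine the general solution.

x(t) = c_1e^(-t) + 2c_3e^(4t), y(t) = -2c_1e^(-t) + c_2e^(3t), z(t) = c_3e^(4t)

Coefficient matrix A = [[-1, 0, 10], [8, 3, -16], [0, 0, 4]].
det(A - λI) = 0 gives eigenvalues λ = -1, 3, 4.
For λ=-1: eigenvector (1,-2,0).
For λ=3: eigenvector (0,1,0).
For λ=4: eigenvector (2,0,1).
General solution: c_1e^(-t)(1,-2,0) + c_2e^(3t)(0,1,0) + c_3e^(4t)(2,0,1).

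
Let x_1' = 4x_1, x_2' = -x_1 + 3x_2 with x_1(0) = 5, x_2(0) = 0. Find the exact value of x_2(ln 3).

A = [[4,0],[-1,3]]; eigenvalues λ = 3, 4.
Eigenvectors: (0,-1) for λ=3, (-1,1) for λ=4.
From the initial condition, c_1 = -5, c_2 = -5.
x_2(ln 3) = (-5)(3^3)(-1) + (-5)(3^4)(1) = -270.

-270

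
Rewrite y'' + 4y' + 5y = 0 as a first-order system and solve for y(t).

Let x_1 = y, x_2 = y'. Then x_1' = x_2 and x_2' = -5x_1 - 4x_2.
A = [[0,1],[-5,-4]]; det(A-λI) = λ^2 + 4λ + 5.
Eigenvalues λ = -2 ± i.

y(t) = C_1e^(-2t)cos(t) + C_2e^(-2t)sin(t)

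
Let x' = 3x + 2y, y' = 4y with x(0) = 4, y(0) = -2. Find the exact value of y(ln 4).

-512

A = [[3,2],[0,4]]; eigenvalues λ = 4, 3.
Eigenvectors: (-2,-1) for λ=4, (1,0) for λ=3.
From the initial condition, c_1 = 2, c_2 = 8.
y(ln 4) = (2)(4^4)(-1) + (8)(4^3)(0) = -512.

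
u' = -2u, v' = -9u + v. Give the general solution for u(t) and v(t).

Coefficient matrix A = [[-2, 0], [-9, 1]].
Characteristic polynomial det(A - λI) = λ^2 + λ - 2 = 0.
Eigenvalues λ = 1, -2.
For λ=1: (A-λI) row 1 is [-3, 0], so an eigenvector is (0, -1).
For λ=-2: (A-λI) row 2 is [-9, 3], so an eigenvector is (-1, -3).
General solution: K_1e^(t)(0,-1) + K_2e^(-2t)(-1,-3).

u(t) = -K_2e^(-2t), v(t) = -K_1e^(t) - 3K_2e^(-2t)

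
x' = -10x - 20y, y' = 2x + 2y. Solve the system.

x(t) = C_1e^(-4t)sin(2t) + 3C_1e^(-4t)cos(2t) + 3C_2e^(-4t)sin(2t) - C_2e^(-4t)cos(2t), y(t) = -C_1e^(-4t)cos(2t) - C_2e^(-4t)sin(2t)

Coefficient matrix A = [[-10, -20], [2, 2]].
Characteristic polynomial det(A - λI) = λ^2 + 8λ + 20 = 0.
Eigenvalues λ = -4 ± 2i (complex conjugate pair).
For λ=-4+2i: an eigenvector is (3,-1) - i(1,0) = (3 - i, -1).
A real fundamental pair from Re and Im of e^((-4+2i)t)v: X_1 = e^(-4t)(cos(2t)·(3,-1) + sin(2t)·(1,0)), X_2 = e^(-4t)(sin(2t)·(3,-1) - cos(2t)·(1,0)).
General solution: C_1X_1 + C_2X_2.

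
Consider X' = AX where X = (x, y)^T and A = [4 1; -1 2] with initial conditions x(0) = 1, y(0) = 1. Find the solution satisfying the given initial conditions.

x(t) = 2te^(3t) + e^(3t), y(t) = -2te^(3t) + e^(3t)

Coefficient matrix A = [[4, 1], [-1, 2]].
Characteristic polynomial det(A - λI) = λ^2 - 6λ + 9 = 0.
Single eigenvalue λ = 3 with algebraic multiplicity 2.
Eigenvector v = (1,-1); generalized eigenvector w with (A-λI)w=v is (1,0).
General solution: e^(3t)[K_1·v + K_2·(t·v + w)].
Applying x(0)=1, y(0)=1 gives K_1=-1, K_2=2.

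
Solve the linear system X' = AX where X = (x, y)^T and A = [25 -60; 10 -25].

x(t) = 2K_1e^(-5t) + 3K_2e^(5t), y(t) = K_1e^(-5t) + K_2e^(5t)

Coefficient matrix A = [[25, -60], [10, -25]].
Characteristic polynomial det(A - λI) = λ^2 - 25 = 0.
Eigenvalues λ = -5, 5.
For λ=-5: (A-λI) row 1 is [30, -60], so an eigenvector is (2, 1).
For λ=5: (A-λI) row 1 is [20, -60], so an eigenvector is (3, 1).
General solution: K_1e^(-5t)(2,1) + K_2e^(5t)(3,1).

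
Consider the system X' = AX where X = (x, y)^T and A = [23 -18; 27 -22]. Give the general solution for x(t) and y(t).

x(t) = -c_1e^(5t) + 2c_2e^(-4t), y(t) = -c_1e^(5t) + 3c_2e^(-4t)

Coefficient matrix A = [[23, -18], [27, -22]].
Characteristic polynomial det(A - λI) = λ^2 - λ - 20 = 0.
Eigenvalues λ = 5, -4.
For λ=5: (A-λI) row 1 is [18, -18], so an eigenvector is (-1, -1).
For λ=-4: (A-λI) row 1 is [27, -18], so an eigenvector is (2, 3).
General solution: c_1e^(5t)(-1,-1) + c_2e^(-4t)(2,3).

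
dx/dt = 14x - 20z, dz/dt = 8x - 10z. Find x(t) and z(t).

x(t) = -2K_1e^(2t)sin(4t) + K_1e^(2t)cos(4t) + K_2e^(2t)sin(4t) + 2K_2e^(2t)cos(4t), z(t) = -K_1e^(2t)sin(4t) + K_1e^(2t)cos(4t) + K_2e^(2t)sin(4t) + K_2e^(2t)cos(4t)

Coefficient matrix A = [[14, -20], [8, -10]].
Characteristic polynomial det(A - λI) = λ^2 - 4λ + 20 = 0.
Eigenvalues λ = 2 ± 4i (complex conjugate pair).
For λ=2+4i: an eigenvector is (1,1) - i(-2,-1) = (1 + 2i, 1 + i).
A real fundamental pair from Re and Im of e^((2+4i)t)v: X_1 = e^(2t)(cos(4t)·(1,1) + sin(4t)·(-2,-1)), X_2 = e^(2t)(sin(4t)·(1,1) - cos(4t)·(-2,-1)).
General solution: K_1X_1 + K_2X_2.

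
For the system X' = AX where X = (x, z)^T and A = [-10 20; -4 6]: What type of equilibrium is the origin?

stable spiral

A = [[-10,20],[-4,6]]; det(A-λI) = λ^2 + 4λ + 20.
λ = -2 ± 4i: negative real part.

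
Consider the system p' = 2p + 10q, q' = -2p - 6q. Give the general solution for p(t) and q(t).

Coefficient matrix A = [[2, 10], [-2, -6]].
Characteristic polynomial det(A - λI) = λ^2 + 4λ + 8 = 0.
Eigenvalues λ = -2 ± 2i (complex conjugate pair).
For λ=-2+2i: an eigenvector is (-1,0) - i(-2,1) = (-1 + 2i, 0 - i).
A real fundamental pair from Re and Im of e^((-2+2i)t)v: X_1 = e^(-2t)(cos(2t)·(-1,0) + sin(2t)·(-2,1)), X_2 = e^(-2t)(sin(2t)·(-1,0) - cos(2t)·(-2,1)).
General solution: c_1X_1 + c_2X_2.

p(t) = -2c_1e^(-2t)sin(2t) - c_1e^(-2t)cos(2t) - c_2e^(-2t)sin(2t) + 2c_2e^(-2t)cos(2t), q(t) = c_1e^(-2t)sin(2t) - c_2e^(-2t)cos(2t)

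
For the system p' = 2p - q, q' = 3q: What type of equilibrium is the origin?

unstable node

A = [[2,-1],[0,3]]; det(A-λI) = λ^2 - 5λ + 6.
λ = 3, 2: both positive.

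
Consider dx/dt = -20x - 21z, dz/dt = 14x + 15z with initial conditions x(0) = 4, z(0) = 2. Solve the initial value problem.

x(t) = -14e^(t) + 18e^(-6t), z(t) = 14e^(t) - 12e^(-6t)

Coefficient matrix A = [[-20, -21], [14, 15]].
Characteristic polynomial det(A - λI) = λ^2 + 5λ - 6 = 0.
Eigenvalues λ = 1, -6.
For λ=1: (A-λI) row 1 is [-21, -21], so an eigenvector is (-1, 1).
For λ=-6: (A-λI) row 1 is [-14, -21], so an eigenvector is (-3, 2).
General solution: c_1e^(t)(-1,1) + c_2e^(-6t)(-3,2).
Applying x(0)=4, z(0)=2 gives c_1=14, c_2=-6.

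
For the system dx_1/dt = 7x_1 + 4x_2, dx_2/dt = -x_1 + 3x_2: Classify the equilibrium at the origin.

unstable improper node

A = [[7,4],[-1,3]]; det(A-λI) = λ^2 - 10λ + 25.
repeated λ = 5 with a single eigenvector.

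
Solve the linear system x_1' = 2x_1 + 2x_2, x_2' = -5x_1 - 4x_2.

Coefficient matrix A = [[2, 2], [-5, -4]].
Characteristic polynomial det(A - λI) = λ^2 + 2λ + 2 = 0.
Eigenvalues λ = -1 ± i (complex conjugate pair).
For λ=-1+i: an eigenvector is (1,-2) - i(-1,1) = (1 + i, -2 - i).
A real fundamental pair from Re and Im of e^((-1+i)t)v: X_1 = e^(-t)(cos(t)·(1,-2) + sin(t)·(-1,1)), X_2 = e^(-t)(sin(t)·(1,-2) - cos(t)·(-1,1)).
General solution: c_1X_1 + c_2X_2.

x_1(t) = -c_1e^(-t)sin(t) + c_1e^(-t)cos(t) + c_2e^(-t)sin(t) + c_2e^(-t)cos(t), x_2(t) = c_1e^(-t)sin(t) - 2c_1e^(-t)cos(t) - 2c_2e^(-t)sin(t) - c_2e^(-t)cos(t)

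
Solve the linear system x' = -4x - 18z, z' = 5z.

Coefficient matrix A = [[-4, -18], [0, 5]].
Characteristic polynomial det(A - λI) = λ^2 - λ - 20 = 0.
Eigenvalues λ = 5, -4.
For λ=5: (A-λI) row 1 is [-9, -18], so an eigenvector is (2, -1).
For λ=-4: (A-λI) row 1 is [0, -18], so an eigenvector is (-1, 0).
General solution: C_1e^(5t)(2,-1) + C_2e^(-4t)(-1,0).

x(t) = 2C_1e^(5t) - C_2e^(-4t), z(t) = -C_1e^(5t)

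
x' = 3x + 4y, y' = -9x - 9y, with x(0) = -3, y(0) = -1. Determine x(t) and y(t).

Coefficient matrix A = [[3, 4], [-9, -9]].
Characteristic polynomial det(A - λI) = λ^2 + 6λ + 9 = 0.
Single eigenvalue λ = -3 with algebraic multiplicity 2.
Eigenvector v = (2,-3); generalized eigenvector w with (A-λI)w=v is (1,-1).
General solution: e^(-3t)[C_1·v + C_2·(t·v + w)].
Applying x(0)=-3, y(0)=-1 gives C_1=4, C_2=-11.

x(t) = -22te^(-3t) - 3e^(-3t), y(t) = 33te^(-3t) - e^(-3t)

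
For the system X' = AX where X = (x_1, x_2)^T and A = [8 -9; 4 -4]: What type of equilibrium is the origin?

unstable improper node

A = [[8,-9],[4,-4]]; det(A-λI) = λ^2 - 4λ + 4.
repeated λ = 2 with a single eigenvector.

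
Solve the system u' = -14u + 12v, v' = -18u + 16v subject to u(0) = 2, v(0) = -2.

u(t) = -8e^(4t) + 10e^(-2t), v(t) = -12e^(4t) + 10e^(-2t)

Coefficient matrix A = [[-14, 12], [-18, 16]].
Characteristic polynomial det(A - λI) = λ^2 - 2λ - 8 = 0.
Eigenvalues λ = 4, -2.
For λ=4: (A-λI) row 1 is [-18, 12], so an eigenvector is (-2, -3).
For λ=-2: (A-λI) row 1 is [-12, 12], so an eigenvector is (1, 1).
General solution: C_1e^(4t)(-2,-3) + C_2e^(-2t)(1,1).
Applying u(0)=2, v(0)=-2 gives C_1=4, C_2=10.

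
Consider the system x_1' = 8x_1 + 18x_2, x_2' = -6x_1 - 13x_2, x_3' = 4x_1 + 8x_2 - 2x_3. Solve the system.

Coefficient matrix A = [[8, 18, 0], [-6, -13, 0], [4, 8, -2]].
det(A - λI) = 0 gives eigenvalues λ = -4, -1, -2.
For λ=-4: eigenvector (-3,2,-2).
For λ=-1: eigenvector (-2,1,0).
For λ=-2: eigenvector (0,0,1).
General solution: K_1e^(-4t)(-3,2,-2) + K_2e^(-t)(-2,1,0) + K_3e^(-2t)(0,0,1).

x_1(t) = -3K_1e^(-4t) - 2K_2e^(-t), x_2(t) = 2K_1e^(-4t) + K_2e^(-t), x_3(t) = -2K_1e^(-4t) + K_3e^(-2t)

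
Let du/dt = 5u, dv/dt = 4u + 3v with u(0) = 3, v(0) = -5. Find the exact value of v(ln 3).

A = [[5,0],[4,3]]; eigenvalues λ = 3, 5.
Eigenvectors: (0,1) for λ=3, (-1,-2) for λ=5.
From the initial condition, c_1 = -11, c_2 = -3.
v(ln 3) = (-11)(3^3)(1) + (-3)(3^5)(-2) = 1161.

1161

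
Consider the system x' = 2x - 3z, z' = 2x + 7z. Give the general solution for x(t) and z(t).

x(t) = -3c_1e^(4t) + c_2e^(5t), z(t) = 2c_1e^(4t) - c_2e^(5t)

Coefficient matrix A = [[2, -3], [2, 7]].
Characteristic polynomial det(A - λI) = λ^2 - 9λ + 20 = 0.
Eigenvalues λ = 4, 5.
For λ=4: (A-λI) row 1 is [-2, -3], so an eigenvector is (-3, 2).
For λ=5: (A-λI) row 1 is [-3, -3], so an eigenvector is (1, -1).
General solution: c_1e^(4t)(-3,2) + c_2e^(5t)(1,-1).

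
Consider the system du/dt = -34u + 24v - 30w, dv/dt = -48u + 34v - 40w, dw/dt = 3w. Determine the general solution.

u(t) = 3C_1e^(-2t) + 2C_2e^(2t) - 6C_3e^(3t), v(t) = 4C_1e^(-2t) + 3C_2e^(2t) - 8C_3e^(3t), w(t) = C_3e^(3t)

Coefficient matrix A = [[-34, 24, -30], [-48, 34, -40], [0, 0, 3]].
det(A - λI) = 0 gives eigenvalues λ = -2, 2, 3.
For λ=-2: eigenvector (3,4,0).
For λ=2: eigenvector (2,3,0).
For λ=3: eigenvector (-6,-8,1).
General solution: C_1e^(-2t)(3,4,0) + C_2e^(2t)(2,3,0) + C_3e^(3t)(-6,-8,1).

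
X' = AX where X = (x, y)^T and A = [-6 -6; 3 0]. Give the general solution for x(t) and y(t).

x(t) = -K_1e^(-3t)sin(3t) - K_1e^(-3t)cos(3t) - K_2e^(-3t)sin(3t) + K_2e^(-3t)cos(3t), y(t) = K_1e^(-3t)cos(3t) + K_2e^(-3t)sin(3t)

Coefficient matrix A = [[-6, -6], [3, 0]].
Characteristic polynomial det(A - λI) = λ^2 + 6λ + 18 = 0.
Eigenvalues λ = -3 ± 3i (complex conjugate pair).
For λ=-3+3i: an eigenvector is (-1,1) - i(-1,0) = (-1 + i, 1).
A real fundamental pair from Re and Im of e^((-3+3i)t)v: X_1 = e^(-3t)(cos(3t)·(-1,1) + sin(3t)·(-1,0)), X_2 = e^(-3t)(sin(3t)·(-1,1) - cos(3t)·(-1,0)).
General solution: K_1X_1 + K_2X_2.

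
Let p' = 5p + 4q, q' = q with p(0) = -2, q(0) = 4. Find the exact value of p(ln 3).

A = [[5,4],[0,1]]; eigenvalues λ = 1, 5.
Eigenvectors: (1,-1) for λ=1, (-1,0) for λ=5.
From the initial condition, c_1 = -4, c_2 = -2.
p(ln 3) = (-4)(3^1)(1) + (-2)(3^5)(-1) = 474.

474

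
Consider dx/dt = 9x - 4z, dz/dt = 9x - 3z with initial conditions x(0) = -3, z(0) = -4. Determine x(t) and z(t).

x(t) = -2te^(3t) - 3e^(3t), z(t) = -3te^(3t) - 4e^(3t)

Coefficient matrix A = [[9, -4], [9, -3]].
Characteristic polynomial det(A - λI) = λ^2 - 6λ + 9 = 0.
Single eigenvalue λ = 3 with algebraic multiplicity 2.
Eigenvector v = (2,3); generalized eigenvector w with (A-λI)w=v is (1,1).
General solution: e^(3t)[K_1·v + K_2·(t·v + w)].
Applying x(0)=-3, z(0)=-4 gives K_1=-1, K_2=-1.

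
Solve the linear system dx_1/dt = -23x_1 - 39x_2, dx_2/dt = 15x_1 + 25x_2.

Coefficient matrix A = [[-23, -39], [15, 25]].
Characteristic polynomial det(A - λI) = λ^2 - 2λ + 10 = 0.
Eigenvalues λ = 1 ± 3i (complex conjugate pair).
For λ=1+3i: an eigenvector is (3,-2) - i(2,-1) = (3 - 2i, -2 + i).
A real fundamental pair from Re and Im of e^((1+3i)t)v: X_1 = e^(t)(cos(3t)·(3,-2) + sin(3t)·(2,-1)), X_2 = e^(t)(sin(3t)·(3,-2) - cos(3t)·(2,-1)).
General solution: c_1X_1 + c_2X_2.

x_1(t) = 2c_1e^(t)sin(3t) + 3c_1e^(t)cos(3t) + 3c_2e^(t)sin(3t) - 2c_2e^(t)cos(3t), x_2(t) = -c_1e^(t)sin(3t) - 2c_1e^(t)cos(3t) - 2c_2e^(t)sin(3t) + c_2e^(t)cos(3t)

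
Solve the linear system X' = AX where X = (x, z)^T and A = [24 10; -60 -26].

Coefficient matrix A = [[24, 10], [-60, -26]].
Characteristic polynomial det(A - λI) = λ^2 + 2λ - 24 = 0.
Eigenvalues λ = -6, 4.
For λ=-6: (A-λI) row 1 is [30, 10], so an eigenvector is (1, -3).
For λ=4: (A-λI) row 1 is [20, 10], so an eigenvector is (-1, 2).
General solution: c_1e^(-6t)(1,-3) + c_2e^(4t)(-1,2).

x(t) = c_1e^(-6t) - c_2e^(4t), z(t) = -3c_1e^(-6t) + 2c_2e^(4t)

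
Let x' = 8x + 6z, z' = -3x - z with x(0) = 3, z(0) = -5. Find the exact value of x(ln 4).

-3984

A = [[8,6],[-3,-1]]; eigenvalues λ = 2, 5.
Eigenvectors: (1,-1) for λ=2, (-2,1) for λ=5.
From the initial condition, c_1 = 7, c_2 = 2.
x(ln 4) = (7)(4^2)(1) + (2)(4^5)(-2) = -3984.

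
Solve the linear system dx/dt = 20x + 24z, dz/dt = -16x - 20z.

Coefficient matrix A = [[20, 24], [-16, -20]].
Characteristic polynomial det(A - λI) = λ^2 - 16 = 0.
Eigenvalues λ = 4, -4.
For λ=4: (A-λI) row 1 is [16, 24], so an eigenvector is (3, -2).
For λ=-4: (A-λI) row 1 is [24, 24], so an eigenvector is (-1, 1).
General solution: C_1e^(4t)(3,-2) + C_2e^(-4t)(-1,1).

x(t) = 3C_1e^(4t) - C_2e^(-4t), z(t) = -2C_1e^(4t) + C_2e^(-4t)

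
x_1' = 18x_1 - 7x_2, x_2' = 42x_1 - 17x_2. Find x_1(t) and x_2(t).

x_1(t) = -c_1e^(4t) - c_2e^(-3t), x_2(t) = -2c_1e^(4t) - 3c_2e^(-3t)

Coefficient matrix A = [[18, -7], [42, -17]].
Characteristic polynomial det(A - λI) = λ^2 - λ - 12 = 0.
Eigenvalues λ = 4, -3.
For λ=4: (A-λI) row 1 is [14, -7], so an eigenvector is (-1, -2).
For λ=-3: (A-λI) row 1 is [21, -7], so an eigenvector is (-1, -3).
General solution: c_1e^(4t)(-1,-2) + c_2e^(-3t)(-1,-3).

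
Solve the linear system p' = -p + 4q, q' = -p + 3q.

Coefficient matrix A = [[-1, 4], [-1, 3]].
Characteristic polynomial det(A - λI) = λ^2 - 2λ + 1 = 0.
Single eigenvalue λ = 1 with algebraic multiplicity 2.
Eigenvector v = (-2,-1); generalized eigenvector w with (A-λI)w=v is (-1,-1).
General solution: e^(t)[C_1·v + C_2·(t·v + w)].

p(t) = -2C_1e^(t) - 2C_2te^(t) - C_2e^(t), q(t) = -C_1e^(t) - C_2te^(t) - C_2e^(t)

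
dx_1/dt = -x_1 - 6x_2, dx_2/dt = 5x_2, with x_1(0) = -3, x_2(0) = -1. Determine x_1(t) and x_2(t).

Coefficient matrix A = [[-1, -6], [0, 5]].
Characteristic polynomial det(A - λI) = λ^2 - 4λ - 5 = 0.
Eigenvalues λ = 5, -1.
For λ=5: (A-λI) row 1 is [-6, -6], so an eigenvector is (-1, 1).
For λ=-1: (A-λI) row 1 is [0, -6], so an eigenvector is (1, 0).
General solution: C_1e^(5t)(-1,1) + C_2e^(-t)(1,0).
Applying x_1(0)=-3, x_2(0)=-1 gives C_1=-1, C_2=-4.

x_1(t) = e^(5t) - 4e^(-t), x_2(t) = -e^(5t)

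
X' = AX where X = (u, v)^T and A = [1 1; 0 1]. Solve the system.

Coefficient matrix A = [[1, 1], [0, 1]].
Characteristic polynomial det(A - λI) = λ^2 - 2λ + 1 = 0.
Single eigenvalue λ = 1 with algebraic multiplicity 2.
Eigenvector v = (-1,0); generalized eigenvector w with (A-λI)w=v is (2,-1).
General solution: e^(t)[C_1·v + C_2·(t·v + w)].

u(t) = -C_1e^(t) - C_2te^(t) + 2C_2e^(t), v(t) = -C_2e^(t)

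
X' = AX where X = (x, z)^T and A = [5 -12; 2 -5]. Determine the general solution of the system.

Coefficient matrix A = [[5, -12], [2, -5]].
Characteristic polynomial det(A - λI) = λ^2 - 1 = 0.
Eigenvalues λ = -1, 1.
For λ=-1: (A-λI) row 1 is [6, -12], so an eigenvector is (2, 1).
For λ=1: (A-λI) row 1 is [4, -12], so an eigenvector is (-3, -1).
General solution: c_1e^(-t)(2,1) + c_2e^(t)(-3,-1).

x(t) = 2c_1e^(-t) - 3c_2e^(t), z(t) = c_1e^(-t) - c_2e^(t)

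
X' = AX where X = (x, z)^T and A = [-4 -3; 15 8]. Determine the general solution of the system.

Coefficient matrix A = [[-4, -3], [15, 8]].
Characteristic polynomial det(A - λI) = λ^2 - 4λ + 13 = 0.
Eigenvalues λ = 2 ± 3i (complex conjugate pair).
For λ=2+3i: an eigenvector is (0,1) - i(-1,2) = (0 + i, 1 - 2i).
A real fundamental pair from Re and Im of e^((2+3i)t)v: X_1 = e^(2t)(cos(3t)·(0,1) + sin(3t)·(-1,2)), X_2 = e^(2t)(sin(3t)·(0,1) - cos(3t)·(-1,2)).
General solution: c_1X_1 + c_2X_2.

x(t) = -c_1e^(2t)sin(3t) + c_2e^(2t)cos(3t), z(t) = 2c_1e^(2t)sin(3t) + c_1e^(2t)cos(3t) + c_2e^(2t)sin(3t) - 2c_2e^(2t)cos(3t)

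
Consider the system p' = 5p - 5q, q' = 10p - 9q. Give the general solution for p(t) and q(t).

p(t) = 2C_1e^(-2t)sin(t) + C_1e^(-2t)cos(t) + C_2e^(-2t)sin(t) - 2C_2e^(-2t)cos(t), q(t) = 3C_1e^(-2t)sin(t) + C_1e^(-2t)cos(t) + C_2e^(-2t)sin(t) - 3C_2e^(-2t)cos(t)

Coefficient matrix A = [[5, -5], [10, -9]].
Characteristic polynomial det(A - λI) = λ^2 + 4λ + 5 = 0.
Eigenvalues λ = -2 ± i (complex conjugate pair).
For λ=-2+i: an eigenvector is (1,1) - i(2,3) = (1 - 2i, 1 - 3i).
A real fundamental pair from Re and Im of e^((-2+i)t)v: X_1 = e^(-2t)(cos(t)·(1,1) + sin(t)·(2,3)), X_2 = e^(-2t)(sin(t)·(1,1) - cos(t)·(2,3)).
General solution: C_1X_1 + C_2X_2.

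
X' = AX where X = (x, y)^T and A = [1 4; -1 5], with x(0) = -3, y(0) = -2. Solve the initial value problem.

x(t) = -2te^(3t) - 3e^(3t), y(t) = -te^(3t) - 2e^(3t)

Coefficient matrix A = [[1, 4], [-1, 5]].
Characteristic polynomial det(A - λI) = λ^2 - 6λ + 9 = 0.
Single eigenvalue λ = 3 with algebraic multiplicity 2.
Eigenvector v = (2,1); generalized eigenvector w with (A-λI)w=v is (3,2).
General solution: e^(3t)[K_1·v + K_2·(t·v + w)].
Applying x(0)=-3, y(0)=-2 gives K_1=0, K_2=-1.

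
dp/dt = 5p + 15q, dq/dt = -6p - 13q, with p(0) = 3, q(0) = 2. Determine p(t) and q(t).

p(t) = 19e^(-4t)sin(3t) + 3e^(-4t)cos(3t), q(t) = -12e^(-4t)sin(3t) + 2e^(-4t)cos(3t)

Coefficient matrix A = [[5, 15], [-6, -13]].
Characteristic polynomial det(A - λI) = λ^2 + 8λ + 25 = 0.
Eigenvalues λ = -4 ± 3i (complex conjugate pair).
For λ=-4+3i: an eigenvector is (1,-1) - i(-2,1) = (1 + 2i, -1 - i).
A real fundamental pair from Re and Im of e^((-4+3i)t)v: X_1 = e^(-4t)(cos(3t)·(1,-1) + sin(3t)·(-2,1)), X_2 = e^(-4t)(sin(3t)·(1,-1) - cos(3t)·(-2,1)).
General solution: K_1X_1 + K_2X_2.
Applying p(0)=3, q(0)=2 gives K_1=-7, K_2=5.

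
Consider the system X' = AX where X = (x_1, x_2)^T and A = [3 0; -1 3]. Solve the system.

Coefficient matrix A = [[3, 0], [-1, 3]].
Characteristic polynomial det(A - λI) = λ^2 - 6λ + 9 = 0.
Single eigenvalue λ = 3 with algebraic multiplicity 2.
Eigenvector v = (0,1); generalized eigenvector w with (A-λI)w=v is (-1,-2).
General solution: e^(3t)[C_1·v + C_2·(t·v + w)].

x_1(t) = -C_2e^(3t), x_2(t) = C_1e^(3t) + C_2te^(3t) - 2C_2e^(3t)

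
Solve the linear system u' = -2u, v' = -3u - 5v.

u(t) = C_2e^(-2t), v(t) = -C_1e^(-5t) - C_2e^(-2t)

Coefficient matrix A = [[-2, 0], [-3, -5]].
Characteristic polynomial det(A - λI) = λ^2 + 7λ + 10 = 0.
Eigenvalues λ = -5, -2.
For λ=-5: (A-λI) row 1 is [3, 0], so an eigenvector is (0, -1).
For λ=-2: (A-λI) row 2 is [-3, -3], so an eigenvector is (1, -1).
General solution: C_1e^(-5t)(0,-1) + C_2e^(-2t)(1,-1).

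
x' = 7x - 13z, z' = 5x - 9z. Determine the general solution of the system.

Coefficient matrix A = [[7, -13], [5, -9]].
Characteristic polynomial det(A - λI) = λ^2 + 2λ + 2 = 0.
Eigenvalues λ = -1 ± i (complex conjugate pair).
For λ=-1+i: an eigenvector is (-2,-1) - i(-3,-2) = (-2 + 3i, -1 + 2i).
A real fundamental pair from Re and Im of e^((-1+i)t)v: X_1 = e^(-t)(cos(t)·(-2,-1) + sin(t)·(-3,-2)), X_2 = e^(-t)(sin(t)·(-2,-1) - cos(t)·(-3,-2)).
General solution: K_1X_1 + K_2X_2.

x(t) = -3K_1e^(-t)sin(t) - 2K_1e^(-t)cos(t) - 2K_2e^(-t)sin(t) + 3K_2e^(-t)cos(t), z(t) = -2K_1e^(-t)sin(t) - K_1e^(-t)cos(t) - K_2e^(-t)sin(t) + 2K_2e^(-t)cos(t)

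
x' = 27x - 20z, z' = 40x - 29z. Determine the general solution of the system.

Coefficient matrix A = [[27, -20], [40, -29]].
Characteristic polynomial det(A - λI) = λ^2 + 2λ + 17 = 0.
Eigenvalues λ = -1 ± 4i (complex conjugate pair).
For λ=-1+4i: an eigenvector is (2,3) - i(-1,-1) = (2 + i, 3 + i).
A real fundamental pair from Re and Im of e^((-1+4i)t)v: X_1 = e^(-t)(cos(4t)·(2,3) + sin(4t)·(-1,-1)), X_2 = e^(-t)(sin(4t)·(2,3) - cos(4t)·(-1,-1)).
General solution: C_1X_1 + C_2X_2.

x(t) = -C_1e^(-t)sin(4t) + 2C_1e^(-t)cos(4t) + 2C_2e^(-t)sin(4t) + C_2e^(-t)cos(4t), z(t) = -C_1e^(-t)sin(4t) + 3C_1e^(-t)cos(4t) + 3C_2e^(-t)sin(4t) + C_2e^(-t)cos(4t)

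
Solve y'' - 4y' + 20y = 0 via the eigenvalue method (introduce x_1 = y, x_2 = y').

Let x_1 = y, x_2 = y'. Then x_1' = x_2 and x_2' = -20x_1 + 4x_2.
A = [[0,1],[-20,4]]; det(A-λI) = λ^2 - 4λ + 20.
Eigenvalues λ = 2 ± 4i.

y(t) = K_1e^(2t)cos(4t) + K_2e^(2t)sin(4t)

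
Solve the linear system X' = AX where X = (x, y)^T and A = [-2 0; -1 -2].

Coefficient matrix A = [[-2, 0], [-1, -2]].
Characteristic polynomial det(A - λI) = λ^2 + 4λ + 4 = 0.
Single eigenvalue λ = -2 with algebraic multiplicity 2.
Eigenvector v = (0,1); generalized eigenvector w with (A-λI)w=v is (-1,1).
General solution: e^(-2t)[c_1·v + c_2·(t·v + w)].

x(t) = -c_2e^(-2t), y(t) = c_1e^(-2t) + c_2te^(-2t) + c_2e^(-2t)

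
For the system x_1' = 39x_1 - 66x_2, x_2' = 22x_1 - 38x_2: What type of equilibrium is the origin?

saddle

A = [[39,-66],[22,-38]]; det(A-λI) = λ^2 - λ - 30.
λ = -5, 6: opposite signs.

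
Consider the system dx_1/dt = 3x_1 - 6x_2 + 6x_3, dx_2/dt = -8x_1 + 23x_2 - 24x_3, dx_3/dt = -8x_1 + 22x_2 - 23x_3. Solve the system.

x_1(t) = C_1e^(3t) - 3C_3e^(t), x_2(t) = -2C_1e^(3t) + C_2e^(-t), x_3(t) = -2C_1e^(3t) + C_2e^(-t) + C_3e^(t)

Coefficient matrix A = [[3, -6, 6], [-8, 23, -24], [-8, 22, -23]].
det(A - λI) = 0 gives eigenvalues λ = 3, -1, 1.
For λ=3: eigenvector (1,-2,-2).
For λ=-1: eigenvector (0,1,1).
For λ=1: eigenvector (-3,0,1).
General solution: C_1e^(3t)(1,-2,-2) + C_2e^(-t)(0,1,1) + C_3e^(t)(-3,0,1).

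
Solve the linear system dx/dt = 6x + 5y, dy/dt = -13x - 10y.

x(t) = 2K_1e^(-2t)sin(t) - K_1e^(-2t)cos(t) - K_2e^(-2t)sin(t) - 2K_2e^(-2t)cos(t), y(t) = -3K_1e^(-2t)sin(t) + 2K_1e^(-2t)cos(t) + 2K_2e^(-2t)sin(t) + 3K_2e^(-2t)cos(t)

Coefficient matrix A = [[6, 5], [-13, -10]].
Characteristic polynomial det(A - λI) = λ^2 + 4λ + 5 = 0.
Eigenvalues λ = -2 ± i (complex conjugate pair).
For λ=-2+i: an eigenvector is (-1,2) - i(2,-3) = (-1 - 2i, 2 + 3i).
A real fundamental pair from Re and Im of e^((-2+i)t)v: X_1 = e^(-2t)(cos(t)·(-1,2) + sin(t)·(2,-3)), X_2 = e^(-2t)(sin(t)·(-1,2) - cos(t)·(2,-3)).
General solution: K_1X_1 + K_2X_2.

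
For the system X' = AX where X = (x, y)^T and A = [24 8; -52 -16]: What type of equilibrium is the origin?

unstable spiral

A = [[24,8],[-52,-16]]; det(A-λI) = λ^2 - 8λ + 32.
λ = 4 ± 4i: positive real part.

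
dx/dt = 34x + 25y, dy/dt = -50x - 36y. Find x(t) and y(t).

x(t) = -2c_1e^(-t)sin(5t) - c_1e^(-t)cos(5t) - c_2e^(-t)sin(5t) + 2c_2e^(-t)cos(5t), y(t) = 3c_1e^(-t)sin(5t) + c_1e^(-t)cos(5t) + c_2e^(-t)sin(5t) - 3c_2e^(-t)cos(5t)

Coefficient matrix A = [[34, 25], [-50, -36]].
Characteristic polynomial det(A - λI) = λ^2 + 2λ + 26 = 0.
Eigenvalues λ = -1 ± 5i (complex conjugate pair).
For λ=-1+5i: an eigenvector is (-1,1) - i(-2,3) = (-1 + 2i, 1 - 3i).
A real fundamental pair from Re and Im of e^((-1+5i)t)v: X_1 = e^(-t)(cos(5t)·(-1,1) + sin(5t)·(-2,3)), X_2 = e^(-t)(sin(5t)·(-1,1) - cos(5t)·(-2,3)).
General solution: c_1X_1 + c_2X_2.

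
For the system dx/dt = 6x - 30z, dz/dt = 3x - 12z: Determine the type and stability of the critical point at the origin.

stable spiral

A = [[6,-30],[3,-12]]; det(A-λI) = λ^2 + 6λ + 18.
λ = -3 ± 3i: negative real part.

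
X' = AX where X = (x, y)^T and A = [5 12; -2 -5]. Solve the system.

x(t) = -2c_1e^(-t) + 3c_2e^(t), y(t) = c_1e^(-t) - c_2e^(t)

Coefficient matrix A = [[5, 12], [-2, -5]].
Characteristic polynomial det(A - λI) = λ^2 - 1 = 0.
Eigenvalues λ = -1, 1.
For λ=-1: (A-λI) row 1 is [6, 12], so an eigenvector is (-2, 1).
For λ=1: (A-λI) row 1 is [4, 12], so an eigenvector is (3, -1).
General solution: c_1e^(-t)(-2,1) + c_2e^(t)(3,-1).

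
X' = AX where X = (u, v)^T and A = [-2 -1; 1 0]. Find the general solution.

Coefficient matrix A = [[-2, -1], [1, 0]].
Characteristic polynomial det(A - λI) = λ^2 + 2λ + 1 = 0.
Single eigenvalue λ = -1 with algebraic multiplicity 2.
Eigenvector v = (-1,1); generalized eigenvector w with (A-λI)w=v is (-2,3).
General solution: e^(-t)[K_1·v + K_2·(t·v + w)].

u(t) = -K_1e^(-t) - K_2te^(-t) - 2K_2e^(-t), v(t) = K_1e^(-t) + K_2te^(-t) + 3K_2e^(-t)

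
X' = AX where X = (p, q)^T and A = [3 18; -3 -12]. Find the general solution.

Coefficient matrix A = [[3, 18], [-3, -12]].
Characteristic polynomial det(A - λI) = λ^2 + 9λ + 18 = 0.
Eigenvalues λ = -3, -6.
For λ=-3: (A-λI) row 1 is [6, 18], so an eigenvector is (3, -1).
For λ=-6: (A-λI) row 1 is [9, 18], so an eigenvector is (2, -1).
General solution: c_1e^(-3t)(3,-1) + c_2e^(-6t)(2,-1).

p(t) = 3c_1e^(-3t) + 2c_2e^(-6t), q(t) = -c_1e^(-3t) - c_2e^(-6t)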